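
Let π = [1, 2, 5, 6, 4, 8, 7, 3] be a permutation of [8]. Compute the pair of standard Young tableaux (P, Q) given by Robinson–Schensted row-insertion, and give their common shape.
P = [1, 2, 3, 6, 7] / [4, 8] / [5];  Q = [1, 2, 3, 4, 6] / [5, 7] / [8];  common shape = (5, 2, 1)

Row-insert the values π_1, π_2, … into P one at a time, bumping the leftmost entry strictly greater than the inserted value down to the next row. The recording tableau Q records, in position (i, j), the step at which that cell was added to P.
  Insert 1 (step 1): P = [1];  Q = [1]
  Insert 2 (step 2): P = [1, 2];  Q = [1, 2]
  Insert 5 (step 3): P = [1, 2, 5];  Q = [1, 2, 3]
  Insert 6 (step 4): P = [1, 2, 5, 6];  Q = [1, 2, 3, 4]
  Insert 4 (step 5): P = [1, 2, 4, 6] / [5];  Q = [1, 2, 3, 4] / [5]
  Insert 8 (step 6): P = [1, 2, 4, 6, 8] / [5];  Q = [1, 2, 3, 4, 6] / [5]
  Insert 7 (step 7): P = [1, 2, 4, 6, 7] / [5, 8];  Q = [1, 2, 3, 4, 6] / [5, 7]
  Insert 3 (step 8): P = [1, 2, 3, 6, 7] / [4, 8] / [5];  Q = [1, 2, 3, 4, 6] / [5, 7] / [8]
Final shape: (5, 2, 1).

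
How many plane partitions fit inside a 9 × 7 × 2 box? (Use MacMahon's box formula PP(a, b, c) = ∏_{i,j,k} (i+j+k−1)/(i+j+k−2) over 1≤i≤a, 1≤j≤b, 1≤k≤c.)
PP(9, 7, 2) = 27810640

Evaluate the triple product over i = 1..9, j = 1..7, k = 1..2. The factors are (2/1) · (3/2) · (3/2) · (4/3) · (4/3) · (5/4) · (5/4) · (6/5) · … (126 factors total). The numerators and denominators telescope so the product is an integer; carrying out the multiplication exactly gives PP(9, 7, 2) = 27810640.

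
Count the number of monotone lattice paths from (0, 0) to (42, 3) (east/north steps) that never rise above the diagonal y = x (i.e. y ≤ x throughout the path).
Number of paths = 13200

By the reflection principle (André's argument), the number of monotone paths to (42, 3) with n ≤ m that never go above y = x is C(45, 42) − C(45, 43) = 14190 − 990 = 13200.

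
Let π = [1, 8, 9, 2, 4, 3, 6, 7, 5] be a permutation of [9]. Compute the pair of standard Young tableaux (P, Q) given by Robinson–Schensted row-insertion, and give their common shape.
P = [1, 2, 3, 5, 7] / [4, 6] / [8, 9];  Q = [1, 2, 3, 7, 8] / [4, 5] / [6, 9];  common shape = (5, 2, 2)

Row-insert the values π_1, π_2, … into P one at a time, bumping the leftmost entry strictly greater than the inserted value down to the next row. The recording tableau Q records, in position (i, j), the step at which that cell was added to P.
  Insert 1 (step 1): P = [1];  Q = [1]
  Insert 8 (step 2): P = [1, 8];  Q = [1, 2]
  Insert 9 (step 3): P = [1, 8, 9];  Q = [1, 2, 3]
  Insert 2 (step 4): P = [1, 2, 9] / [8];  Q = [1, 2, 3] / [4]
  Insert 4 (step 5): P = [1, 2, 4] / [8, 9];  Q = [1, 2, 3] / [4, 5]
  Insert 3 (step 6): P = [1, 2, 3] / [4, 9] / [8];  Q = [1, 2, 3] / [4, 5] / [6]
  Insert 6 (step 7): P = [1, 2, 3, 6] / [4, 9] / [8];  Q = [1, 2, 3, 7] / [4, 5] / [6]
  Insert 7 (step 8): P = [1, 2, 3, 6, 7] / [4, 9] / [8];  Q = [1, 2, 3, 7, 8] / [4, 5] / [6]
  Insert 5 (step 9): P = [1, 2, 3, 5, 7] / [4, 6] / [8, 9];  Q = [1, 2, 3, 7, 8] / [4, 5] / [6, 9]
Final shape: (5, 2, 2).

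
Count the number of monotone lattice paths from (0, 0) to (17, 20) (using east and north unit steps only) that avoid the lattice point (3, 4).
Number of paths = 10815575085

Total paths from (0, 0) to (17, 20): C(37, 17) = 15905368710. Paths through (3, 4): (paths (0, 0) → (3, 4)) × (paths (3, 4) → (17, 20)) = C(7, 3) · C(30, 14) = 35 · 145422675 = 5089793625. Avoidance count = 15905368710 − 5089793625 = 10815575085.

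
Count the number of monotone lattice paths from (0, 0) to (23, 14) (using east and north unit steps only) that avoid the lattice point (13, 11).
Number of paths = 5393189616

Total paths from (0, 0) to (23, 14): C(37, 23) = 6107086800. Paths through (13, 11): (paths (0, 0) → (13, 11)) × (paths (13, 11) → (23, 14)) = C(24, 13) · C(13, 10) = 2496144 · 286 = 713897184. Avoidance count = 6107086800 − 713897184 = 5393189616.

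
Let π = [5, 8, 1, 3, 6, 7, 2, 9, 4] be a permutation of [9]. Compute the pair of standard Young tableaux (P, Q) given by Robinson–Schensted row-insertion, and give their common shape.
P = [1, 2, 4, 7, 9] / [3, 6] / [5, 8];  Q = [1, 2, 5, 6, 8] / [3, 4] / [7, 9];  common shape = (5, 2, 2)

Row-insert the values π_1, π_2, … into P one at a time, bumping the leftmost entry strictly greater than the inserted value down to the next row. The recording tableau Q records, in position (i, j), the step at which that cell was added to P.
  Insert 5 (step 1): P = [5];  Q = [1]
  Insert 8 (step 2): P = [5, 8];  Q = [1, 2]
  Insert 1 (step 3): P = [1, 8] / [5];  Q = [1, 2] / [3]
  Insert 3 (step 4): P = [1, 3] / [5, 8];  Q = [1, 2] / [3, 4]
  Insert 6 (step 5): P = [1, 3, 6] / [5, 8];  Q = [1, 2, 5] / [3, 4]
  Insert 7 (step 6): P = [1, 3, 6, 7] / [5, 8];  Q = [1, 2, 5, 6] / [3, 4]
  Insert 2 (step 7): P = [1, 2, 6, 7] / [3, 8] / [5];  Q = [1, 2, 5, 6] / [3, 4] / [7]
  Insert 9 (step 8): P = [1, 2, 6, 7, 9] / [3, 8] / [5];  Q = [1, 2, 5, 6, 8] / [3, 4] / [7]
  Insert 4 (step 9): P = [1, 2, 4, 7, 9] / [3, 6] / [5, 8];  Q = [1, 2, 5, 6, 8] / [3, 4] / [7, 9]
Final shape: (5, 2, 2).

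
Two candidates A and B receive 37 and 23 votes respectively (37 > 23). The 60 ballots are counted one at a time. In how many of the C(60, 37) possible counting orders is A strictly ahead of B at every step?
Strict-lead orderings = 5456577564869340

Total orderings of the 60 votes with 37 for A: C(60, 37) = 23385332420868600. By the Bertrand ballot formula (Cycle Lemma / reflection principle), the number of orderings in which A is strictly ahead of B throughout is (p − q)/(p + q) · C(p + q, p) = (37 − 23)/(37 + 23) · 23385332420868600 = 5456577564869340.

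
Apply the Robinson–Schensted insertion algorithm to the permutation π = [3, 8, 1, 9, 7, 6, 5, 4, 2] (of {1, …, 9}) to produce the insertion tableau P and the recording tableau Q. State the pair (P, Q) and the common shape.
P = [1, 2, 9] / [3, 4] / [5] / [6] / [7] / [8];  Q = [1, 2, 4] / [3, 5] / [6] / [7] / [8] / [9];  common shape = (3, 2, 1, 1, 1, 1)

Row-insert the values π_1, π_2, … into P one at a time, bumping the leftmost entry strictly greater than the inserted value down to the next row. The recording tableau Q records, in position (i, j), the step at which that cell was added to P.
  Insert 3 (step 1): P = [3];  Q = [1]
  Insert 8 (step 2): P = [3, 8];  Q = [1, 2]
  Insert 1 (step 3): P = [1, 8] / [3];  Q = [1, 2] / [3]
  Insert 9 (step 4): P = [1, 8, 9] / [3];  Q = [1, 2, 4] / [3]
  Insert 7 (step 5): P = [1, 7, 9] / [3, 8];  Q = [1, 2, 4] / [3, 5]
  Insert 6 (step 6): P = [1, 6, 9] / [3, 7] / [8];  Q = [1, 2, 4] / [3, 5] / [6]
  Insert 5 (step 7): P = [1, 5, 9] / [3, 6] / [7] / [8];  Q = [1, 2, 4] / [3, 5] / [6] / [7]
  Insert 4 (step 8): P = [1, 4, 9] / [3, 5] / [6] / [7] / [8];  Q = [1, 2, 4] / [3, 5] / [6] / [7] / [8]
  Insert 2 (step 9): P = [1, 2, 9] / [3, 4] / [5] / [6] / [7] / [8];  Q = [1, 2, 4] / [3, 5] / [6] / [7] / [8] / [9]
Final shape: (3, 2, 1, 1, 1, 1).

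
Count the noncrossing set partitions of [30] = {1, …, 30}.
C_30 = 3814986502092304

These noncrossing partitions are counted by the Catalan number C_n = (1/(n + 1)) · C(2n, n). For n = 30: C_30 = (1/31) · C(60, 30) = 118264581564861424/31 = 3814986502092304.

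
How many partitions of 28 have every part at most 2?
p(28, parts ≤ 2) = 15

Use the recurrence p(n, m) = p(n, m−1) + p(n−m, m): either the largest part is < m (count p(n, m−1)) or the largest part is exactly m (remove one copy of m, count p(n−m, m)). With p(0, ·) = 1 this gives p(28, parts ≤ 2) = 15. (By conjugating Young diagrams, this also counts partitions of 28 into at most 2 parts.)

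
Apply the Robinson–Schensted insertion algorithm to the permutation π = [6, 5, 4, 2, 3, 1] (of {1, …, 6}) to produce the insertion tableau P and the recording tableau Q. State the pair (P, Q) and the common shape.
P = [1, 3] / [2] / [4] / [5] / [6];  Q = [1, 5] / [2] / [3] / [4] / [6];  common shape = (2, 1, 1, 1, 1)

Row-insert the values π_1, π_2, … into P one at a time, bumping the leftmost entry strictly greater than the inserted value down to the next row. The recording tableau Q records, in position (i, j), the step at which that cell was added to P.
  Insert 6 (step 1): P = [6];  Q = [1]
  Insert 5 (step 2): P = [5] / [6];  Q = [1] / [2]
  Insert 4 (step 3): P = [4] / [5] / [6];  Q = [1] / [2] / [3]
  Insert 2 (step 4): P = [2] / [4] / [5] / [6];  Q = [1] / [2] / [3] / [4]
  Insert 3 (step 5): P = [2, 3] / [4] / [5] / [6];  Q = [1, 5] / [2] / [3] / [4]
  Insert 1 (step 6): P = [1, 3] / [2] / [4] / [5] / [6];  Q = [1, 5] / [2] / [3] / [4] / [6]
Final shape: (2, 1, 1, 1, 1).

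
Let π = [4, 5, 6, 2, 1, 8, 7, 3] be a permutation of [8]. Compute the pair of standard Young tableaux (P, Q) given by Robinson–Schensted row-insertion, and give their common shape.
P = [1, 3, 6, 7] / [2, 5] / [4, 8];  Q = [1, 2, 3, 6] / [4, 7] / [5, 8];  common shape = (4, 2, 2)

Row-insert the values π_1, π_2, … into P one at a time, bumping the leftmost entry strictly greater than the inserted value down to the next row. The recording tableau Q records, in position (i, j), the step at which that cell was added to P.
  Insert 4 (step 1): P = [4];  Q = [1]
  Insert 5 (step 2): P = [4, 5];  Q = [1, 2]
  Insert 6 (step 3): P = [4, 5, 6];  Q = [1, 2, 3]
  Insert 2 (step 4): P = [2, 5, 6] / [4];  Q = [1, 2, 3] / [4]
  Insert 1 (step 5): P = [1, 5, 6] / [2] / [4];  Q = [1, 2, 3] / [4] / [5]
  Insert 8 (step 6): P = [1, 5, 6, 8] / [2] / [4];  Q = [1, 2, 3, 6] / [4] / [5]
  Insert 7 (step 7): P = [1, 5, 6, 7] / [2, 8] / [4];  Q = [1, 2, 3, 6] / [4, 7] / [5]
  Insert 3 (step 8): P = [1, 3, 6, 7] / [2, 5] / [4, 8];  Q = [1, 2, 3, 6] / [4, 7] / [5, 8]
Final shape: (4, 2, 2).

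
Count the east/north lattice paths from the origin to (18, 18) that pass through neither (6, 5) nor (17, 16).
Number of paths = 4149916122

Inclusion–exclusion. Total paths: C(36, 18) = 9075135300. Through P₁: C(11, 6)·C(25, 12) = 2402538600. Through P₂: C(33, 17)·C(3, 1) = 3500409330. Since P₁ is strictly southwest of P₂, a monotone path through both must visit P₁ then P₂; paths through both = C(11, 6)·C(22, 11)·C(3, 1) = 977728752. Avoid both = 9075135300 − 2402538600 − 3500409330 + 977728752 = 4149916122.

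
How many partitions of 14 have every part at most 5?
p(14, parts ≤ 5) = 70

Partitions of 14 with all parts ≤ 5: 5+5+4, 5+5+3+1, 5+5+2+2, 5+5+2+1+1, 5+5+1+1+1+1, 5+4+4+1, 5+4+3+2, 5+4+3+1+1, 5+4+2+2+1, 5+4+2+1+1+1, 5+4+1+1+1+1+1, 5+3+3+3, 5+3+3+2+1, 5+3+3+1+1+1, 5+3+2+2+2, 5+3+2+2+1+1, 5+3+2+1+1+1+1, 5+3+1+1+1+1+1+1, 5+2+2+2+2+1, 5+2+2+2+1+1+1, 5+2+2+1+1+1+1+1, 5+2+1+1+1+1+1+1+1, 5+1+1+1+1+1+1+1+1+1, 4+4+4+2, 4+4+4+1+1, 4+4+3+3, 4+4+3+2+1, 4+4+3+1+1+1, 4+4+2+2+2, 4+4+2+2+1+1, … (70 total). Count = 70.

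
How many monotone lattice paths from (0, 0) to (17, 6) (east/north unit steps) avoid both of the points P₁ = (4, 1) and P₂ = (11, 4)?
Number of paths = 36687

Inclusion–exclusion. Total paths: C(23, 17) = 100947. Through P₁: C(5, 4)·C(18, 13) = 42840. Through P₂: C(15, 11)·C(8, 6) = 38220. Since P₁ is strictly southwest of P₂, a monotone path through both must visit P₁ then P₂; paths through both = C(5, 4)·C(10, 7)·C(8, 6) = 16800. Avoid both = 100947 − 42840 − 38220 + 16800 = 36687.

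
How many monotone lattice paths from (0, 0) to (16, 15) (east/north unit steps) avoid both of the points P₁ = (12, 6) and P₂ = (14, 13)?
Number of paths = 170926959

Inclusion–exclusion. Total paths: C(31, 16) = 300540195. Through P₁: C(18, 12)·C(13, 4) = 13273260. Through P₂: C(27, 14)·C(4, 2) = 120349800. Since P₁ is strictly southwest of P₂, a monotone path through both must visit P₁ then P₂; paths through both = C(18, 12)·C(9, 2)·C(4, 2) = 4009824. Avoid both = 300540195 − 13273260 − 120349800 + 4009824 = 170926959.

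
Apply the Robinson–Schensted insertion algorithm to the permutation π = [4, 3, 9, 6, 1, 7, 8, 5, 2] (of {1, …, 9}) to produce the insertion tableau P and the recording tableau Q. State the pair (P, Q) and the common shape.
P = [1, 2, 7, 8] / [3, 5] / [4, 6] / [9];  Q = [1, 3, 6, 7] / [2, 4] / [5, 8] / [9];  common shape = (4, 2, 2, 1)

Row-insert the values π_1, π_2, … into P one at a time, bumping the leftmost entry strictly greater than the inserted value down to the next row. The recording tableau Q records, in position (i, j), the step at which that cell was added to P.
  Insert 4 (step 1): P = [4];  Q = [1]
  Insert 3 (step 2): P = [3] / [4];  Q = [1] / [2]
  Insert 9 (step 3): P = [3, 9] / [4];  Q = [1, 3] / [2]
  Insert 6 (step 4): P = [3, 6] / [4, 9];  Q = [1, 3] / [2, 4]
  Insert 1 (step 5): P = [1, 6] / [3, 9] / [4];  Q = [1, 3] / [2, 4] / [5]
  Insert 7 (step 6): P = [1, 6, 7] / [3, 9] / [4];  Q = [1, 3, 6] / [2, 4] / [5]
  Insert 8 (step 7): P = [1, 6, 7, 8] / [3, 9] / [4];  Q = [1, 3, 6, 7] / [2, 4] / [5]
  Insert 5 (step 8): P = [1, 5, 7, 8] / [3, 6] / [4, 9];  Q = [1, 3, 6, 7] / [2, 4] / [5, 8]
  Insert 2 (step 9): P = [1, 2, 7, 8] / [3, 5] / [4, 6] / [9];  Q = [1, 3, 6, 7] / [2, 4] / [5, 8] / [9]
Final shape: (4, 2, 2, 1).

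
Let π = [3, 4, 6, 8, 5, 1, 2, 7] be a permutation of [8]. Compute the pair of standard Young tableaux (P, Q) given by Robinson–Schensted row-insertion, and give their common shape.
P = [1, 2, 5, 7] / [3, 4, 8] / [6];  Q = [1, 2, 3, 4] / [5, 7, 8] / [6];  common shape = (4, 3, 1)

Row-insert the values π_1, π_2, … into P one at a time, bumping the leftmost entry strictly greater than the inserted value down to the next row. The recording tableau Q records, in position (i, j), the step at which that cell was added to P.
  Insert 3 (step 1): P = [3];  Q = [1]
  Insert 4 (step 2): P = [3, 4];  Q = [1, 2]
  Insert 6 (step 3): P = [3, 4, 6];  Q = [1, 2, 3]
  Insert 8 (step 4): P = [3, 4, 6, 8];  Q = [1, 2, 3, 4]
  Insert 5 (step 5): P = [3, 4, 5, 8] / [6];  Q = [1, 2, 3, 4] / [5]
  Insert 1 (step 6): P = [1, 4, 5, 8] / [3] / [6];  Q = [1, 2, 3, 4] / [5] / [6]
  Insert 2 (step 7): P = [1, 2, 5, 8] / [3, 4] / [6];  Q = [1, 2, 3, 4] / [5, 7] / [6]
  Insert 7 (step 8): P = [1, 2, 5, 7] / [3, 4, 8] / [6];  Q = [1, 2, 3, 4] / [5, 7, 8] / [6]
Final shape: (4, 3, 1).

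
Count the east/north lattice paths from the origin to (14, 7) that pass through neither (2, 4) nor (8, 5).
Number of paths = 76359

Inclusion–exclusion. Total paths: C(21, 14) = 116280. Through P₁: C(6, 2)·C(15, 12) = 6825. Through P₂: C(13, 8)·C(8, 6) = 36036. Since P₁ is strictly southwest of P₂, a monotone path through both must visit P₁ then P₂; paths through both = C(6, 2)·C(7, 6)·C(8, 6) = 2940. Avoid both = 116280 − 6825 − 36036 + 2940 = 76359.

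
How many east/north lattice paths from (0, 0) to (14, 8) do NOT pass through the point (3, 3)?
Number of paths = 232410

Total paths from (0, 0) to (14, 8): C(22, 14) = 319770. Paths through (3, 3): (paths (0, 0) → (3, 3)) × (paths (3, 3) → (14, 8)) = C(6, 3) · C(16, 11) = 20 · 4368 = 87360. Avoidance count = 319770 − 87360 = 232410.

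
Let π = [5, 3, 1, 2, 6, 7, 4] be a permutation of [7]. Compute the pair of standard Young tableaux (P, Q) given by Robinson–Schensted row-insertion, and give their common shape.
P = [1, 2, 4, 7] / [3, 6] / [5];  Q = [1, 4, 5, 6] / [2, 7] / [3];  common shape = (4, 2, 1)

Row-insert the values π_1, π_2, … into P one at a time, bumping the leftmost entry strictly greater than the inserted value down to the next row. The recording tableau Q records, in position (i, j), the step at which that cell was added to P.
  Insert 5 (step 1): P = [5];  Q = [1]
  Insert 3 (step 2): P = [3] / [5];  Q = [1] / [2]
  Insert 1 (step 3): P = [1] / [3] / [5];  Q = [1] / [2] / [3]
  Insert 2 (step 4): P = [1, 2] / [3] / [5];  Q = [1, 4] / [2] / [3]
  Insert 6 (step 5): P = [1, 2, 6] / [3] / [5];  Q = [1, 4, 5] / [2] / [3]
  Insert 7 (step 6): P = [1, 2, 6, 7] / [3] / [5];  Q = [1, 4, 5, 6] / [2] / [3]
  Insert 4 (step 7): P = [1, 2, 4, 7] / [3, 6] / [5];  Q = [1, 4, 5, 6] / [2, 7] / [3]
Final shape: (4, 2, 1).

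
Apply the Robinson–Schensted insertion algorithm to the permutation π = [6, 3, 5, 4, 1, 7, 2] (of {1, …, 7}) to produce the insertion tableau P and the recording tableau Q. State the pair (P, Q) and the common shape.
P = [1, 2, 7] / [3, 4] / [5] / [6];  Q = [1, 3, 6] / [2, 7] / [4] / [5];  common shape = (3, 2, 1, 1)

Row-insert the values π_1, π_2, … into P one at a time, bumping the leftmost entry strictly greater than the inserted value down to the next row. The recording tableau Q records, in position (i, j), the step at which that cell was added to P.
  Insert 6 (step 1): P = [6];  Q = [1]
  Insert 3 (step 2): P = [3] / [6];  Q = [1] / [2]
  Insert 5 (step 3): P = [3, 5] / [6];  Q = [1, 3] / [2]
  Insert 4 (step 4): P = [3, 4] / [5] / [6];  Q = [1, 3] / [2] / [4]
  Insert 1 (step 5): P = [1, 4] / [3] / [5] / [6];  Q = [1, 3] / [2] / [4] / [5]
  Insert 7 (step 6): P = [1, 4, 7] / [3] / [5] / [6];  Q = [1, 3, 6] / [2] / [4] / [5]
  Insert 2 (step 7): P = [1, 2, 7] / [3, 4] / [5] / [6];  Q = [1, 3, 6] / [2, 7] / [4] / [5]
Final shape: (3, 2, 1, 1).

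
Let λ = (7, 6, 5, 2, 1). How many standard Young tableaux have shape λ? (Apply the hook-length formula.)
# SYT of shape (7, 6, 5, 2, 1) = 343982080

Hook-length formula: f^λ = n! / Π hook(c), product over all cells c of the Young diagram. For λ = (7, 6, 5, 2, 1), n = 21 boxes. Hook lengths by row (left-to-right, top-to-bottom): [11, 9, 7, 6, 5, 3, 1]; [9, 7, 5, 4, 3, 1]; [7, 5, 3, 2, 1]; [3, 1]; [1]. Product of hooks = 148527918000. So f^λ = 21! / 148527918000 = 51090942171709440000 / 148527918000 = 343982080.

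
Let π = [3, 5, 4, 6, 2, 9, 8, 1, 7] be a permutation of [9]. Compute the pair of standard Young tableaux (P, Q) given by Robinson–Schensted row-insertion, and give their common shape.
P = [1, 4, 6, 7] / [2, 8] / [3, 9] / [5];  Q = [1, 2, 4, 6] / [3, 7] / [5, 9] / [8];  common shape = (4, 2, 2, 1)

Row-insert the values π_1, π_2, … into P one at a time, bumping the leftmost entry strictly greater than the inserted value down to the next row. The recording tableau Q records, in position (i, j), the step at which that cell was added to P.
  Insert 3 (step 1): P = [3];  Q = [1]
  Insert 5 (step 2): P = [3, 5];  Q = [1, 2]
  Insert 4 (step 3): P = [3, 4] / [5];  Q = [1, 2] / [3]
  Insert 6 (step 4): P = [3, 4, 6] / [5];  Q = [1, 2, 4] / [3]
  Insert 2 (step 5): P = [2, 4, 6] / [3] / [5];  Q = [1, 2, 4] / [3] / [5]
  Insert 9 (step 6): P = [2, 4, 6, 9] / [3] / [5];  Q = [1, 2, 4, 6] / [3] / [5]
  Insert 8 (step 7): P = [2, 4, 6, 8] / [3, 9] / [5];  Q = [1, 2, 4, 6] / [3, 7] / [5]
  Insert 1 (step 8): P = [1, 4, 6, 8] / [2, 9] / [3] / [5];  Q = [1, 2, 4, 6] / [3, 7] / [5] / [8]
  Insert 7 (step 9): P = [1, 4, 6, 7] / [2, 8] / [3, 9] / [5];  Q = [1, 2, 4, 6] / [3, 7] / [5, 9] / [8]
Final shape: (4, 2, 2, 1).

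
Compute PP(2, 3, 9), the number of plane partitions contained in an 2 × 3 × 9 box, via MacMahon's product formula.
PP(2, 3, 9) = 15730

Evaluate the triple product over i = 1..2, j = 1..3, k = 1..9. The factors are (2/1) · (3/2) · (4/3) · (5/4) · (6/5) · (7/6) · (8/7) · (9/8) · … (54 factors total). The numerators and denominators telescope so the product is an integer; carrying out the multiplication exactly gives PP(2, 3, 9) = 15730.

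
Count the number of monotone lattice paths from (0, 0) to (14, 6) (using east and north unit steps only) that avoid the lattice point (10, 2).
Number of paths = 34140

Total paths from (0, 0) to (14, 6): C(20, 14) = 38760. Paths through (10, 2): (paths (0, 0) → (10, 2)) × (paths (10, 2) → (14, 6)) = C(12, 10) · C(8, 4) = 66 · 70 = 4620. Avoidance count = 38760 − 4620 = 34140.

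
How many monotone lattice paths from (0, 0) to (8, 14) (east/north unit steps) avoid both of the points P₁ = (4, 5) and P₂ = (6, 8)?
Number of paths = 180876

Inclusion–exclusion. Total paths: C(22, 8) = 319770. Through P₁: C(9, 4)·C(13, 4) = 90090. Through P₂: C(14, 6)·C(8, 2) = 84084. Since P₁ is strictly southwest of P₂, a monotone path through both must visit P₁ then P₂; paths through both = C(9, 4)·C(5, 2)·C(8, 2) = 35280. Avoid both = 319770 − 90090 − 84084 + 35280 = 180876.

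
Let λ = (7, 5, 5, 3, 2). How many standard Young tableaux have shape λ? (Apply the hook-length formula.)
# SYT of shape (7, 5, 5, 3, 2) = 1571349780

Hook-length formula: f^λ = n! / Π hook(c), product over all cells c of the Young diagram. For λ = (7, 5, 5, 3, 2), n = 22 boxes. Hook lengths by row (left-to-right, top-to-bottom): [11, 10, 8, 6, 5, 2, 1]; [8, 7, 5, 3, 2]; [7, 6, 4, 2, 1]; [4, 3, 1]; [2, 1]. Product of hooks = 715309056000. So f^λ = 22! / 715309056000 = 1124000727777607680000 / 715309056000 = 1571349780.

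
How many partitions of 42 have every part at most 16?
p(42, parts ≤ 16) = 43951

Use the recurrence p(n, m) = p(n, m−1) + p(n−m, m): either the largest part is < m (count p(n, m−1)) or the largest part is exactly m (remove one copy of m, count p(n−m, m)). With p(0, ·) = 1 this gives p(42, parts ≤ 16) = 43951. (By conjugating Young diagrams, this also counts partitions of 42 into at most 16 parts.)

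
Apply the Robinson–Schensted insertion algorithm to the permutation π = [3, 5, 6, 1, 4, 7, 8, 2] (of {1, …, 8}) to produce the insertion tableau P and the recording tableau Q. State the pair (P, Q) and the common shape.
P = [1, 2, 6, 7, 8] / [3, 4] / [5];  Q = [1, 2, 3, 6, 7] / [4, 5] / [8];  common shape = (5, 2, 1)

Row-insert the values π_1, π_2, … into P one at a time, bumping the leftmost entry strictly greater than the inserted value down to the next row. The recording tableau Q records, in position (i, j), the step at which that cell was added to P.
  Insert 3 (step 1): P = [3];  Q = [1]
  Insert 5 (step 2): P = [3, 5];  Q = [1, 2]
  Insert 6 (step 3): P = [3, 5, 6];  Q = [1, 2, 3]
  Insert 1 (step 4): P = [1, 5, 6] / [3];  Q = [1, 2, 3] / [4]
  Insert 4 (step 5): P = [1, 4, 6] / [3, 5];  Q = [1, 2, 3] / [4, 5]
  Insert 7 (step 6): P = [1, 4, 6, 7] / [3, 5];  Q = [1, 2, 3, 6] / [4, 5]
  Insert 8 (step 7): P = [1, 4, 6, 7, 8] / [3, 5];  Q = [1, 2, 3, 6, 7] / [4, 5]
  Insert 2 (step 8): P = [1, 2, 6, 7, 8] / [3, 4] / [5];  Q = [1, 2, 3, 6, 7] / [4, 5] / [8]
Final shape: (5, 2, 1).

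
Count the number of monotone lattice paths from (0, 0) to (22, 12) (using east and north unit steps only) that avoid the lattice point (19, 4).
Number of paths = 546892965

Total paths from (0, 0) to (22, 12): C(34, 22) = 548354040. Paths through (19, 4): (paths (0, 0) → (19, 4)) × (paths (19, 4) → (22, 12)) = C(23, 19) · C(11, 3) = 8855 · 165 = 1461075. Avoidance count = 548354040 − 1461075 = 546892965.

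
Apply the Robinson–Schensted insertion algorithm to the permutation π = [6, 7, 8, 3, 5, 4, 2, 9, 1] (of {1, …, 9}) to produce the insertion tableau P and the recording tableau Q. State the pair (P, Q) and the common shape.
P = [1, 4, 8, 9] / [2, 7] / [3] / [5] / [6];  Q = [1, 2, 3, 8] / [4, 5] / [6] / [7] / [9];  common shape = (4, 2, 1, 1, 1)

Row-insert the values π_1, π_2, … into P one at a time, bumping the leftmost entry strictly greater than the inserted value down to the next row. The recording tableau Q records, in position (i, j), the step at which that cell was added to P.
  Insert 6 (step 1): P = [6];  Q = [1]
  Insert 7 (step 2): P = [6, 7];  Q = [1, 2]
  Insert 8 (step 3): P = [6, 7, 8];  Q = [1, 2, 3]
  Insert 3 (step 4): P = [3, 7, 8] / [6];  Q = [1, 2, 3] / [4]
  Insert 5 (step 5): P = [3, 5, 8] / [6, 7];  Q = [1, 2, 3] / [4, 5]
  Insert 4 (step 6): P = [3, 4, 8] / [5, 7] / [6];  Q = [1, 2, 3] / [4, 5] / [6]
  Insert 2 (step 7): P = [2, 4, 8] / [3, 7] / [5] / [6];  Q = [1, 2, 3] / [4, 5] / [6] / [7]
  Insert 9 (step 8): P = [2, 4, 8, 9] / [3, 7] / [5] / [6];  Q = [1, 2, 3, 8] / [4, 5] / [6] / [7]
  Insert 1 (step 9): P = [1, 4, 8, 9] / [2, 7] / [3] / [5] / [6];  Q = [1, 2, 3, 8] / [4, 5] / [6] / [7] / [9]
Final shape: (4, 2, 1, 1, 1).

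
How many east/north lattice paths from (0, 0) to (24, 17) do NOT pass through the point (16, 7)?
Number of paths = 140856900444

Total paths from (0, 0) to (24, 17): C(41, 24) = 151584480450. Paths through (16, 7): (paths (0, 0) → (16, 7)) × (paths (16, 7) → (24, 17)) = C(23, 16) · C(18, 8) = 245157 · 43758 = 10727580006. Avoidance count = 151584480450 − 10727580006 = 140856900444.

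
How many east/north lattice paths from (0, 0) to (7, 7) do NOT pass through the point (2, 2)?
Number of paths = 1920

Total paths from (0, 0) to (7, 7): C(14, 7) = 3432. Paths through (2, 2): (paths (0, 0) → (2, 2)) × (paths (2, 2) → (7, 7)) = C(4, 2) · C(10, 5) = 6 · 252 = 1512. Avoidance count = 3432 − 1512 = 1920.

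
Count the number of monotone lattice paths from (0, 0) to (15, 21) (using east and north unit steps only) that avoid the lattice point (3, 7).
Number of paths = 4408978560

Total paths from (0, 0) to (15, 21): C(36, 15) = 5567902560. Paths through (3, 7): (paths (0, 0) → (3, 7)) × (paths (3, 7) → (15, 21)) = C(10, 3) · C(26, 12) = 120 · 9657700 = 1158924000. Avoidance count = 5567902560 − 1158924000 = 4408978560.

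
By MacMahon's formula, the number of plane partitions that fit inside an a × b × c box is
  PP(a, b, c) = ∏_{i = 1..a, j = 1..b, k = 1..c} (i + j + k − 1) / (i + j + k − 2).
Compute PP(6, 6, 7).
PP(6, 6, 7) = 29706808370096

Evaluate the triple product over i = 1..6, j = 1..6, k = 1..7. The factors are (2/1) · (3/2) · (4/3) · (5/4) · (6/5) · (7/6) · (8/7) · (3/2) · … (252 factors total). The numerators and denominators telescope so the product is an integer; carrying out the multiplication exactly gives PP(6, 6, 7) = 29706808370096.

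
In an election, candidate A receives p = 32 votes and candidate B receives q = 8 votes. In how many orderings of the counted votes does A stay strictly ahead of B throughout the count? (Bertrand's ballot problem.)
Strict-lead orderings = 46142811

Total orderings of the 40 votes with 32 for A: C(40, 32) = 76904685. By the Bertrand ballot formula (Cycle Lemma / reflection principle), the number of orderings in which A is strictly ahead of B throughout is (p − q)/(p + q) · C(p + q, p) = (32 − 8)/(32 + 8) · 76904685 = 46142811.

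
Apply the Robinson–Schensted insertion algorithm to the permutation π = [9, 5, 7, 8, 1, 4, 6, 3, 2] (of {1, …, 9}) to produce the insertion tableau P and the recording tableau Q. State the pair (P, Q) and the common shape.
P = [1, 2, 6] / [3, 7, 8] / [4] / [5] / [9];  Q = [1, 3, 4] / [2, 6, 7] / [5] / [8] / [9];  common shape = (3, 3, 1, 1, 1)

Row-insert the values π_1, π_2, … into P one at a time, bumping the leftmost entry strictly greater than the inserted value down to the next row. The recording tableau Q records, in position (i, j), the step at which that cell was added to P.
  Insert 9 (step 1): P = [9];  Q = [1]
  Insert 5 (step 2): P = [5] / [9];  Q = [1] / [2]
  Insert 7 (step 3): P = [5, 7] / [9];  Q = [1, 3] / [2]
  Insert 8 (step 4): P = [5, 7, 8] / [9];  Q = [1, 3, 4] / [2]
  Insert 1 (step 5): P = [1, 7, 8] / [5] / [9];  Q = [1, 3, 4] / [2] / [5]
  Insert 4 (step 6): P = [1, 4, 8] / [5, 7] / [9];  Q = [1, 3, 4] / [2, 6] / [5]
  Insert 6 (step 7): P = [1, 4, 6] / [5, 7, 8] / [9];  Q = [1, 3, 4] / [2, 6, 7] / [5]
  Insert 3 (step 8): P = [1, 3, 6] / [4, 7, 8] / [5] / [9];  Q = [1, 3, 4] / [2, 6, 7] / [5] / [8]
  Insert 2 (step 9): P = [1, 2, 6] / [3, 7, 8] / [4] / [5] / [9];  Q = [1, 3, 4] / [2, 6, 7] / [5] / [8] / [9]
Final shape: (3, 3, 1, 1, 1).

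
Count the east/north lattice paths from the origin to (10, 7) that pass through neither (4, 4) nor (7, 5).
Number of paths = 8448

Inclusion–exclusion. Total paths: C(17, 10) = 19448. Through P₁: C(8, 4)·C(9, 6) = 5880. Through P₂: C(12, 7)·C(5, 3) = 7920. Since P₁ is strictly southwest of P₂, a monotone path through both must visit P₁ then P₂; paths through both = C(8, 4)·C(4, 3)·C(5, 3) = 2800. Avoid both = 19448 − 5880 − 7920 + 2800 = 8448.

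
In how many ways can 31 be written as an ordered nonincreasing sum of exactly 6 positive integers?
p(31, 6 parts) = 612

Partitions of n into exactly k parts are in bijection with partitions of n − k into at most k parts (subtract 1 from each part). So p(31, exactly 6) = p(25, parts ≤ 6). Computing via the recurrence p(m, j) = p(m, j−1) + p(m−j, j) gives 612.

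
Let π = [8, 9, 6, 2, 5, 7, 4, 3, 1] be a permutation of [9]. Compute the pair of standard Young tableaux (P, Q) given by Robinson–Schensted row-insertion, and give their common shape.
P = [1, 3, 7] / [2, 9] / [4] / [5] / [6] / [8];  Q = [1, 2, 6] / [3, 5] / [4] / [7] / [8] / [9];  common shape = (3, 2, 1, 1, 1, 1)

Row-insert the values π_1, π_2, … into P one at a time, bumping the leftmost entry strictly greater than the inserted value down to the next row. The recording tableau Q records, in position (i, j), the step at which that cell was added to P.
  Insert 8 (step 1): P = [8];  Q = [1]
  Insert 9 (step 2): P = [8, 9];  Q = [1, 2]
  Insert 6 (step 3): P = [6, 9] / [8];  Q = [1, 2] / [3]
  Insert 2 (step 4): P = [2, 9] / [6] / [8];  Q = [1, 2] / [3] / [4]
  Insert 5 (step 5): P = [2, 5] / [6, 9] / [8];  Q = [1, 2] / [3, 5] / [4]
  Insert 7 (step 6): P = [2, 5, 7] / [6, 9] / [8];  Q = [1, 2, 6] / [3, 5] / [4]
  Insert 4 (step 7): P = [2, 4, 7] / [5, 9] / [6] / [8];  Q = [1, 2, 6] / [3, 5] / [4] / [7]
  Insert 3 (step 8): P = [2, 3, 7] / [4, 9] / [5] / [6] / [8];  Q = [1, 2, 6] / [3, 5] / [4] / [7] / [8]
  Insert 1 (step 9): P = [1, 3, 7] / [2, 9] / [4] / [5] / [6] / [8];  Q = [1, 2, 6] / [3, 5] / [4] / [7] / [8] / [9]
Final shape: (3, 2, 1, 1, 1, 1).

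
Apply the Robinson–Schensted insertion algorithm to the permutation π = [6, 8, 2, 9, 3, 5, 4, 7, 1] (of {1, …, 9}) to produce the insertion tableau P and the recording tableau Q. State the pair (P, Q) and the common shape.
P = [1, 3, 4, 7] / [2, 8, 9] / [5] / [6];  Q = [1, 2, 4, 8] / [3, 5, 6] / [7] / [9];  common shape = (4, 3, 1, 1)

Row-insert the values π_1, π_2, … into P one at a time, bumping the leftmost entry strictly greater than the inserted value down to the next row. The recording tableau Q records, in position (i, j), the step at which that cell was added to P.
  Insert 6 (step 1): P = [6];  Q = [1]
  Insert 8 (step 2): P = [6, 8];  Q = [1, 2]
  Insert 2 (step 3): P = [2, 8] / [6];  Q = [1, 2] / [3]
  Insert 9 (step 4): P = [2, 8, 9] / [6];  Q = [1, 2, 4] / [3]
  Insert 3 (step 5): P = [2, 3, 9] / [6, 8];  Q = [1, 2, 4] / [3, 5]
  Insert 5 (step 6): P = [2, 3, 5] / [6, 8, 9];  Q = [1, 2, 4] / [3, 5, 6]
  Insert 4 (step 7): P = [2, 3, 4] / [5, 8, 9] / [6];  Q = [1, 2, 4] / [3, 5, 6] / [7]
  Insert 7 (step 8): P = [2, 3, 4, 7] / [5, 8, 9] / [6];  Q = [1, 2, 4, 8] / [3, 5, 6] / [7]
  Insert 1 (step 9): P = [1, 3, 4, 7] / [2, 8, 9] / [5] / [6];  Q = [1, 2, 4, 8] / [3, 5, 6] / [7] / [9]
Final shape: (4, 3, 1, 1).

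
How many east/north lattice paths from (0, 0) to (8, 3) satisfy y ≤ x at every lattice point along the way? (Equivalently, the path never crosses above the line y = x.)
Number of paths = 110

By the reflection principle (André's argument), the number of monotone paths to (8, 3) with n ≤ m that never go above y = x is C(11, 8) − C(11, 9) = 165 − 55 = 110.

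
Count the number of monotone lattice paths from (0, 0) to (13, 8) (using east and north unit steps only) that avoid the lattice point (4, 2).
Number of paths = 128415

Total paths from (0, 0) to (13, 8): C(21, 13) = 203490. Paths through (4, 2): (paths (0, 0) → (4, 2)) × (paths (4, 2) → (13, 8)) = C(6, 4) · C(15, 9) = 15 · 5005 = 75075. Avoidance count = 203490 − 75075 = 128415.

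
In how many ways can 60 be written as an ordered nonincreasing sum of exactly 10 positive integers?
p(60, 10 parts) = 62740

Partitions of n into exactly k parts are in bijection with partitions of n − k into at most k parts (subtract 1 from each part). So p(60, exactly 10) = p(50, parts ≤ 10). Computing via the recurrence p(m, j) = p(m, j−1) + p(m−j, j) gives 62740.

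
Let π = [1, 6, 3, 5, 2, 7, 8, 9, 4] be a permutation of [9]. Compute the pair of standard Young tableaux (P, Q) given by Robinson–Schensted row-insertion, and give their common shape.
P = [1, 2, 4, 7, 8, 9] / [3, 5] / [6];  Q = [1, 2, 4, 6, 7, 8] / [3, 9] / [5];  common shape = (6, 2, 1)

Row-insert the values π_1, π_2, … into P one at a time, bumping the leftmost entry strictly greater than the inserted value down to the next row. The recording tableau Q records, in position (i, j), the step at which that cell was added to P.
  Insert 1 (step 1): P = [1];  Q = [1]
  Insert 6 (step 2): P = [1, 6];  Q = [1, 2]
  Insert 3 (step 3): P = [1, 3] / [6];  Q = [1, 2] / [3]
  Insert 5 (step 4): P = [1, 3, 5] / [6];  Q = [1, 2, 4] / [3]
  Insert 2 (step 5): P = [1, 2, 5] / [3] / [6];  Q = [1, 2, 4] / [3] / [5]
  Insert 7 (step 6): P = [1, 2, 5, 7] / [3] / [6];  Q = [1, 2, 4, 6] / [3] / [5]
  Insert 8 (step 7): P = [1, 2, 5, 7, 8] / [3] / [6];  Q = [1, 2, 4, 6, 7] / [3] / [5]
  Insert 9 (step 8): P = [1, 2, 5, 7, 8, 9] / [3] / [6];  Q = [1, 2, 4, 6, 7, 8] / [3] / [5]
  Insert 4 (step 9): P = [1, 2, 4, 7, 8, 9] / [3, 5] / [6];  Q = [1, 2, 4, 6, 7, 8] / [3, 9] / [5]
Final shape: (6, 2, 1).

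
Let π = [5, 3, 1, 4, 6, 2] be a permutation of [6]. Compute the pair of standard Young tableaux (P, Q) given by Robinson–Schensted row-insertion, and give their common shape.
P = [1, 2, 6] / [3, 4] / [5];  Q = [1, 4, 5] / [2, 6] / [3];  common shape = (3, 2, 1)

Row-insert the values π_1, π_2, … into P one at a time, bumping the leftmost entry strictly greater than the inserted value down to the next row. The recording tableau Q records, in position (i, j), the step at which that cell was added to P.
  Insert 5 (step 1): P = [5];  Q = [1]
  Insert 3 (step 2): P = [3] / [5];  Q = [1] / [2]
  Insert 1 (step 3): P = [1] / [3] / [5];  Q = [1] / [2] / [3]
  Insert 4 (step 4): P = [1, 4] / [3] / [5];  Q = [1, 4] / [2] / [3]
  Insert 6 (step 5): P = [1, 4, 6] / [3] / [5];  Q = [1, 4, 5] / [2] / [3]
  Insert 2 (step 6): P = [1, 2, 6] / [3, 4] / [5];  Q = [1, 4, 5] / [2, 6] / [3]
Final shape: (3, 2, 1).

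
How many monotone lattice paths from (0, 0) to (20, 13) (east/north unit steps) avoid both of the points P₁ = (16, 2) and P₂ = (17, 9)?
Number of paths = 463641185

Inclusion–exclusion. Total paths: C(33, 20) = 573166440. Through P₁: C(18, 16)·C(15, 4) = 208845. Through P₂: C(26, 17)·C(7, 3) = 109359250. Since P₁ is strictly southwest of P₂, a monotone path through both must visit P₁ then P₂; paths through both = C(18, 16)·C(8, 1)·C(7, 3) = 42840. Avoid both = 573166440 − 208845 − 109359250 + 42840 = 463641185.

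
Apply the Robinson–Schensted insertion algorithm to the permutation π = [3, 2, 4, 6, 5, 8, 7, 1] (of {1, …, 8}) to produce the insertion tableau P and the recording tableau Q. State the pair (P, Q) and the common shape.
P = [1, 4, 5, 7] / [2, 6, 8] / [3];  Q = [1, 3, 4, 6] / [2, 5, 7] / [8];  common shape = (4, 3, 1)

Row-insert the values π_1, π_2, … into P one at a time, bumping the leftmost entry strictly greater than the inserted value down to the next row. The recording tableau Q records, in position (i, j), the step at which that cell was added to P.
  Insert 3 (step 1): P = [3];  Q = [1]
  Insert 2 (step 2): P = [2] / [3];  Q = [1] / [2]
  Insert 4 (step 3): P = [2, 4] / [3];  Q = [1, 3] / [2]
  Insert 6 (step 4): P = [2, 4, 6] / [3];  Q = [1, 3, 4] / [2]
  Insert 5 (step 5): P = [2, 4, 5] / [3, 6];  Q = [1, 3, 4] / [2, 5]
  Insert 8 (step 6): P = [2, 4, 5, 8] / [3, 6];  Q = [1, 3, 4, 6] / [2, 5]
  Insert 7 (step 7): P = [2, 4, 5, 7] / [3, 6, 8];  Q = [1, 3, 4, 6] / [2, 5, 7]
  Insert 1 (step 8): P = [1, 4, 5, 7] / [2, 6, 8] / [3];  Q = [1, 3, 4, 6] / [2, 5, 7] / [8]
Final shape: (4, 3, 1).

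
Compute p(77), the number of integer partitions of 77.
p(77) = 10619863

Compute p(n) via the recurrence p(n, m) = p(n, m−1) + p(n−m, m), where p(n, m) counts partitions of n with all parts ≤ m and p(n) = p(n, n). The base cases are p(0, m) = 1 and p(n, 0) = 0 for n > 0. Filling the table yields p(77) = 10619863. (Euler's pentagonal recurrence is an alternative.)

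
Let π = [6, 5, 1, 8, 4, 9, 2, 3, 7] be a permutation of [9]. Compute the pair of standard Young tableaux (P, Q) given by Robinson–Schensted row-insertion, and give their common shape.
P = [1, 2, 3, 7] / [4, 8, 9] / [5] / [6];  Q = [1, 4, 6, 9] / [2, 5, 8] / [3] / [7];  common shape = (4, 3, 1, 1)

Row-insert the values π_1, π_2, … into P one at a time, bumping the leftmost entry strictly greater than the inserted value down to the next row. The recording tableau Q records, in position (i, j), the step at which that cell was added to P.
  Insert 6 (step 1): P = [6];  Q = [1]
  Insert 5 (step 2): P = [5] / [6];  Q = [1] / [2]
  Insert 1 (step 3): P = [1] / [5] / [6];  Q = [1] / [2] / [3]
  Insert 8 (step 4): P = [1, 8] / [5] / [6];  Q = [1, 4] / [2] / [3]
  Insert 4 (step 5): P = [1, 4] / [5, 8] / [6];  Q = [1, 4] / [2, 5] / [3]
  Insert 9 (step 6): P = [1, 4, 9] / [5, 8] / [6];  Q = [1, 4, 6] / [2, 5] / [3]
  Insert 2 (step 7): P = [1, 2, 9] / [4, 8] / [5] / [6];  Q = [1, 4, 6] / [2, 5] / [3] / [7]
  Insert 3 (step 8): P = [1, 2, 3] / [4, 8, 9] / [5] / [6];  Q = [1, 4, 6] / [2, 5, 8] / [3] / [7]
  Insert 7 (step 9): P = [1, 2, 3, 7] / [4, 8, 9] / [5] / [6];  Q = [1, 4, 6, 9] / [2, 5, 8] / [3] / [7]
Final shape: (4, 3, 1, 1).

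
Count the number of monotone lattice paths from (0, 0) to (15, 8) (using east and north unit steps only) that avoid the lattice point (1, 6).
Number of paths = 489474

Total paths from (0, 0) to (15, 8): C(23, 15) = 490314. Paths through (1, 6): (paths (0, 0) → (1, 6)) × (paths (1, 6) → (15, 8)) = C(7, 1) · C(16, 14) = 7 · 120 = 840. Avoidance count = 490314 − 840 = 489474.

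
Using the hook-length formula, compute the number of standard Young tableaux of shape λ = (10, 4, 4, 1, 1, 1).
# SYT of shape (10, 4, 4, 1, 1, 1) = 98760480

Hook-length formula: f^λ = n! / Π hook(c), product over all cells c of the Young diagram. For λ = (10, 4, 4, 1, 1, 1), n = 21 boxes. Hook lengths by row (left-to-right, top-to-bottom): [15, 11, 10, 9, 6, 5, 4, 3, 2, 1]; [8, 4, 3, 2]; [7, 3, 2, 1]; [3]; [2]; [1]. Product of hooks = 517321728000. So f^λ = 21! / 517321728000 = 51090942171709440000 / 517321728000 = 98760480.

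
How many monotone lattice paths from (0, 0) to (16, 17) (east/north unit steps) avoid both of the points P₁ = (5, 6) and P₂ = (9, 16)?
Number of paths = 828249422

Inclusion–exclusion. Total paths: C(33, 16) = 1166803110. Through P₁: C(11, 5)·C(22, 11) = 325909584. Through P₂: C(25, 9)·C(8, 7) = 16343800. Since P₁ is strictly southwest of P₂, a monotone path through both must visit P₁ then P₂; paths through both = C(11, 5)·C(14, 4)·C(8, 7) = 3699696. Avoid both = 1166803110 − 325909584 − 16343800 + 3699696 = 828249422.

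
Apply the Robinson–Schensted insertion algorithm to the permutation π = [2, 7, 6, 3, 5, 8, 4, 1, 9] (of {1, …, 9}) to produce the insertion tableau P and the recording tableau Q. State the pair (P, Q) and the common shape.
P = [1, 3, 4, 8, 9] / [2] / [5] / [6] / [7];  Q = [1, 2, 5, 6, 9] / [3] / [4] / [7] / [8];  common shape = (5, 1, 1, 1, 1)

Row-insert the values π_1, π_2, … into P one at a time, bumping the leftmost entry strictly greater than the inserted value down to the next row. The recording tableau Q records, in position (i, j), the step at which that cell was added to P.
  Insert 2 (step 1): P = [2];  Q = [1]
  Insert 7 (step 2): P = [2, 7];  Q = [1, 2]
  Insert 6 (step 3): P = [2, 6] / [7];  Q = [1, 2] / [3]
  Insert 3 (step 4): P = [2, 3] / [6] / [7];  Q = [1, 2] / [3] / [4]
  Insert 5 (step 5): P = [2, 3, 5] / [6] / [7];  Q = [1, 2, 5] / [3] / [4]
  Insert 8 (step 6): P = [2, 3, 5, 8] / [6] / [7];  Q = [1, 2, 5, 6] / [3] / [4]
  Insert 4 (step 7): P = [2, 3, 4, 8] / [5] / [6] / [7];  Q = [1, 2, 5, 6] / [3] / [4] / [7]
  Insert 1 (step 8): P = [1, 3, 4, 8] / [2] / [5] / [6] / [7];  Q = [1, 2, 5, 6] / [3] / [4] / [7] / [8]
  Insert 9 (step 9): P = [1, 3, 4, 8, 9] / [2] / [5] / [6] / [7];  Q = [1, 2, 5, 6, 9] / [3] / [4] / [7] / [8]
Final shape: (5, 1, 1, 1, 1).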